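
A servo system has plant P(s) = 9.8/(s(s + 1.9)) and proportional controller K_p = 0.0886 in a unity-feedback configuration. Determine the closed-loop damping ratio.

ζ = 1.02

1 + K_p·P(s) = 0 gives s² + 1.9s + 0.8683 = 0.
So ω_n² = 0.8683 ⇒ ω_n = 0.9318 rad/s, and ζ = 1.9/(2ω_n) = 1.02.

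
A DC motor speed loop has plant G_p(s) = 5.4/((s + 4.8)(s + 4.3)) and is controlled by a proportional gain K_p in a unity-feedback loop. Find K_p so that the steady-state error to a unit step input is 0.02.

K_p = 187

The loop is type 0, so e_ss(step) = 1/(1 + K_pos) with K_pos = K_p·G_p(0).
G_p(0) = 0.2616. Require 1/(1 + K_p·0.2616) = 0.02, so 1 + 0.2616·K_p = 50.
K_p = (50 − 1)/0.2616 = 187.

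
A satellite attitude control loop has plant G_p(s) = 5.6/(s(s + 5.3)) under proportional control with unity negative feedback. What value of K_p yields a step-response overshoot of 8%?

K_p = 3.19

From %OS = 100·exp(−πζ/√(1−ζ²)) = 8%, ζ = −ln(0.08)/√(π²+ln²(0.08)) = 0.6266.
Characteristic equation s² + 5.3s + 5.6K_p = 0 gives ζ = 5.3/(2√(5.6K_p)).
Setting ζ = 0.6266: √(5.6K_p) = 5.3/(2·0.6266) = 4.229, so K_p = 17.89/5.6 = 3.19.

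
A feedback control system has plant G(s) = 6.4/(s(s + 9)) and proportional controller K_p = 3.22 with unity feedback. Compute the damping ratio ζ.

ζ = 0.991

1 + K_p·G(s) = 0 gives s² + 9s + 20.61 = 0.
So ω_n² = 20.61 ⇒ ω_n = 4.54 rad/s, and ζ = 9/(2ω_n) = 0.991.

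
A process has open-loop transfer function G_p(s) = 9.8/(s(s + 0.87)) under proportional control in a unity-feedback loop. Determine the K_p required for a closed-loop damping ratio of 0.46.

K_p = 0.0913

Closed-loop characteristic equation: s² + 0.87s + K_p·9.8 = 0.
So ω_n = √(9.8K_p) and 2ζω_n = 0.87, giving ζ = 0.87/(2√(9.8K_p)).
Setting ζ = 0.46: √(9.8K_p) = 0.87/(2·0.46) = 0.9457, so K_p = 0.8943/9.8 = 0.0913.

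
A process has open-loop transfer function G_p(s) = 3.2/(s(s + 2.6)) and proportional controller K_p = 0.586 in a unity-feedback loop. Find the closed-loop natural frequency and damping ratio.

ω_n = 1.37 rad/s, ζ = 0.949

With unity feedback the closed-loop characteristic equation is s² + 2.6s + 0.586·3.2 = s² + 2.6s + 1.875 = 0.
So ω_n² = 1.875 ⇒ ω_n = 1.369 rad/s, and ζ = 2.6/(2ω_n) = 0.949.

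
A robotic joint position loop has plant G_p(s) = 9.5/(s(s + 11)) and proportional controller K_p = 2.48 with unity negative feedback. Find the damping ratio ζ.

With unity feedback the closed-loop characteristic equation is s² + 11s + 2.48·9.5 = s² + 11s + 23.56 = 0.
Matching s² + 2ζω_n s + ω_n²: ω_n = √23.56 = 4.854 rad/s and 2ζω_n = 11, so ζ = 11/(2·4.854) = 1.13.

ζ = 1.13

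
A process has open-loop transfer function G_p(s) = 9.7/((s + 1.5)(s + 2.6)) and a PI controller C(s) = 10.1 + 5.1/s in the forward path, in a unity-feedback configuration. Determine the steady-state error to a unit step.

The open loop C(s)G_p(s) has a pole at the origin (type 1), so the static position error constant is infinite and e_ss = 1/(1+∞) = 0.

0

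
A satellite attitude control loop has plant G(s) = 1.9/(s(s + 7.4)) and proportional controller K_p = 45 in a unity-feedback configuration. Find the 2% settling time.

From 1 + K_pG(s) = 0: s² + 7.4s + 85.5 = 0 ⇒ ω_n = 9.247, ζ = 0.4001.
2% settling time T_s ≈ 4/(ζω_n) = 4/3.7 = 1.08 s.

T_s ≈ 1.08 s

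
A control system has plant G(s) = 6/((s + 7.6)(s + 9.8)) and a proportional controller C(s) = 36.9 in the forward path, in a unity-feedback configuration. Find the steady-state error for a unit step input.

0.252

The loop is type 0. Static position error constant K_pos = C(0)·G(0) = 36.9·0.08056 = 2.973.
Steady-state error to a unit step: e_ss = 1/(1+K_pos) = 1/3.973 = 0.252.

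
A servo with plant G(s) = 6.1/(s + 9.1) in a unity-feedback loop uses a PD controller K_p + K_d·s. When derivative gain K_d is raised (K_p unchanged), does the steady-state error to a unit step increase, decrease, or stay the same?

unchanged

K_d affects only the transient (the s-coefficient); the DC loop gain, and hence e_ss, depends only on K_p.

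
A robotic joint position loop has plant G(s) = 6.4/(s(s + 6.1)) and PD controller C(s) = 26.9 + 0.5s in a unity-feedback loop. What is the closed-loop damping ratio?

ζ = 0.354

Forward path: (26.9 + 0.5s)·6.4/(s(s+6.1)). The closed-loop characteristic equation is s² + (6.1 + 6.4·0.5)s + 6.4·26.9 = 0.
That is s² + 9.3s + 172.2 = 0, so ω_n = 13.12 rad/s and ζ = 9.3/(2·13.12) = 0.3544.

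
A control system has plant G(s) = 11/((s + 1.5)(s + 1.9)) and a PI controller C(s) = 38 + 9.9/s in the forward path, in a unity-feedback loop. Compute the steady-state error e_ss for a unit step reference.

0

The open loop C(s)G(s) has a pole at the origin (type 1), so the static position error constant is infinite and e_ss = 1/(1+∞) = 0.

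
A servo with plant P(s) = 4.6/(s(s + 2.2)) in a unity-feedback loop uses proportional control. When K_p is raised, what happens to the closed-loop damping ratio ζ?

ζ = 2.2/(2√(4.6K_p)); increasing K_p raises the denominator, so ζ falls.

decrease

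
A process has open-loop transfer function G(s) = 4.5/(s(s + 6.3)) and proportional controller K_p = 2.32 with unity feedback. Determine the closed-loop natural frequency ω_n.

ω_n = 3.23 rad/s

With unity feedback the closed-loop characteristic equation is s² + 6.3s + 2.32·4.5 = s² + 6.3s + 10.44 = 0.
Matching s² + 2ζω_n s + ω_n²: ω_n = √10.44 = 3.231 rad/s and 2ζω_n = 6.3, so ζ = 6.3/(2·3.231) = 0.975.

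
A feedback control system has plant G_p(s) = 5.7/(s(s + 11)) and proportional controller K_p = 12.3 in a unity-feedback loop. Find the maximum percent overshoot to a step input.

6.48%

Closed-loop characteristic equation: s² + 11s + 70.11 = 0, so ω_n = 8.373 rad/s and ζ = 11/(2·8.373) = 0.6569.
%OS = 100·exp(−πζ/√(1−ζ²)) = 100·exp(−π·0.6569/√0.5685) = 6.48%.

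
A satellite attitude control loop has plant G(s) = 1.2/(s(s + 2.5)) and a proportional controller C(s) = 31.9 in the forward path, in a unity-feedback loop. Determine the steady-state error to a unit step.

0

The open loop C(s)G(s) has a pole at the origin (type 1), so the static position error constant is infinite and e_ss = 1/(1+∞) = 0.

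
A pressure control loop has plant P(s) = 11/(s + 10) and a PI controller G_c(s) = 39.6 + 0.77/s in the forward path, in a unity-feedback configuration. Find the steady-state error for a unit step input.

The open loop G_c(s)P(s) has a pole at the origin (type 1), so the static position error constant is infinite and e_ss = 1/(1+∞) = 0.

0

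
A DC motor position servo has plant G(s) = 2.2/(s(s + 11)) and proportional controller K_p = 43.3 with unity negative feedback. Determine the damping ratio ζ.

The closed-loop denominator is s(s+11) + 43.3·2.2 = s² + 11s + 95.26.
So ω_n² = 95.26 ⇒ ω_n = 9.76 rad/s, and ζ = 11/(2ω_n) = 0.564.

ζ = 0.564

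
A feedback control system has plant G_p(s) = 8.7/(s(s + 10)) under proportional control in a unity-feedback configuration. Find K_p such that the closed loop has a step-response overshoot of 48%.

K_p = 55.5

From %OS = 100·exp(−πζ/√(1−ζ²)) = 48%, ζ = −ln(0.48)/√(π²+ln²(0.48)) = 0.2275.
Characteristic equation s² + 10s + 8.7K_p = 0 gives ζ = 10/(2√(8.7K_p)).
Setting ζ = 0.2275: √(8.7K_p) = 10/(2·0.2275) = 21.98, so K_p = 483/8.7 = 55.5.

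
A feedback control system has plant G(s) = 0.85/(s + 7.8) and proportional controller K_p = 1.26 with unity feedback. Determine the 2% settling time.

T_s ≈ 0.451 s

Closed-loop transfer function: T(s) = K_p·G(s)/(1 + K_p·G(s)) = 1.071/(s + 7.8 + 1.071) = 1.071/(s + 8.871).
Time constant τ = 1/8.871 = 0.1127 s, so the 2% settling time is about 4τ = 0.451 s.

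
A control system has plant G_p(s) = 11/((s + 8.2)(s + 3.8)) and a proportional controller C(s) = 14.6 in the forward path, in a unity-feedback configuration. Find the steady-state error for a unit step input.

0.162

The loop is type 0. Static position error constant K_pos = C(0)·G_p(0) = 14.6·0.353 = 5.154.
Steady-state error to a unit step: e_ss = 1/(1+K_pos) = 1/6.154 = 0.162.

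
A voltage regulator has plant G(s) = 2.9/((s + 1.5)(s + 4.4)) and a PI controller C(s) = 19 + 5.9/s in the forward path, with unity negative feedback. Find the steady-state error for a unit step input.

0

The open loop C(s)G(s) has a pole at the origin (type 1), so the static position error constant is infinite and e_ss = 1/(1+∞) = 0.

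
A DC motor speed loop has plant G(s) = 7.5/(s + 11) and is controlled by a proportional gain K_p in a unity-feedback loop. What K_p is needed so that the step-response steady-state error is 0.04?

K_p = 35.2

Steady-state error for a unit step on this type-0 loop is 1/(1 + K_p·G(0)).
G(0) = 0.6818. Require 1/(1 + K_p·0.6818) = 0.04, so 1 + 0.6818·K_p = 25.
K_p = (25 − 1)/0.6818 = 35.2.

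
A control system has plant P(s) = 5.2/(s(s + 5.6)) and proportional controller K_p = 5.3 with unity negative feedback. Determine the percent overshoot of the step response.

From 1 + K_pP(s) = 0: s² + 5.6s + 27.56 = 0 ⇒ ω_n = 5.25, ζ = 0.5334.
%OS = 100·exp(−πζ/√(1−ζ²)) = 100·exp(−π·0.5334/√0.7155) = 13.8%.

13.8%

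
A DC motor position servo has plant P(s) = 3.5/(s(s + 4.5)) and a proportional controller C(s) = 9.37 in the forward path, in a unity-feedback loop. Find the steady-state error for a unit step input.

0

The open loop C(s)P(s) has a pole at the origin (type 1), so the static position error constant is infinite and e_ss = 1/(1+∞) = 0.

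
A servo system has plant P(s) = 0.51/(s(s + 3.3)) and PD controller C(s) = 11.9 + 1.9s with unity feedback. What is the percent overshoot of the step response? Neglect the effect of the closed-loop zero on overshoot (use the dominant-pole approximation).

Forward path: (11.9 + 1.9s)·0.51/(s(s+3.3)). The closed-loop characteristic equation is s² + (3.3 + 0.51·1.9)s + 0.51·11.9 = 0.
That is s² + 4.269s + 6.069 = 0, so ω_n = 2.464 rad/s and ζ = 4.269/(2·2.464) = 0.8664.
%OS = 100·exp(−πζ/√(1−ζ²)) = 0.429%.

0.429%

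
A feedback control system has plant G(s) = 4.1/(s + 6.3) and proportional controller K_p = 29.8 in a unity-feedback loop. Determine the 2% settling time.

T_s ≈ 0.0311 s

Closed-loop transfer function: T(s) = K_p·G(s)/(1 + K_p·G(s)) = 122.2/(s + 6.3 + 122.2) = 122.2/(s + 128.5).
Time constant τ = 1/128.5 = 0.007783 s, so the 2% settling time is about 4τ = 0.0311 s.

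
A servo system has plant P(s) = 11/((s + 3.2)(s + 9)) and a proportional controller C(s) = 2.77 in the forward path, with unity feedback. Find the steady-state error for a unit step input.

0.486

The loop is type 0. Static position error constant K_pos = C(0)·P(0) = 2.77·0.3819 = 1.058.
Steady-state error to a unit step: e_ss = 1/(1+K_pos) = 1/2.058 = 0.486.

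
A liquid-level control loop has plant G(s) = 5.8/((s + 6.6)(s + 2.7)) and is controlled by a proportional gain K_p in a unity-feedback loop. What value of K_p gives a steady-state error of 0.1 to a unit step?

Steady-state error for a unit step on this type-0 loop is 1/(1 + K_p·G(0)).
G(0) = 0.3255. Require 1/(1 + K_p·0.3255) = 0.1, so 1 + 0.3255·K_p = 10.
K_p = (10 − 1)/0.3255 = 27.7.

K_p = 27.7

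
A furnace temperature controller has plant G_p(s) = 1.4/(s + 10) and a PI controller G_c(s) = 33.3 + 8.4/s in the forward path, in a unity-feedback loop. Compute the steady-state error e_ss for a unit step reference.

0

The open loop G_c(s)G_p(s) has a pole at the origin (type 1), so the static position error constant is infinite and e_ss = 1/(1+∞) = 0.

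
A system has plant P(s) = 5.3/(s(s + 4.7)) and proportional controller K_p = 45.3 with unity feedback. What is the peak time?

T_p = 0.205 s

The closed-loop denominator s² + 4.7s + 240.1 gives ω_n = √240.1 = 15.49 and ζ = 4.7/(2ω_n) = 0.1517.
Damped frequency ω_d = ω_n√(1−ζ²) = 15.32 rad/s, so peak time T_p = π/ω_d = 0.205 s.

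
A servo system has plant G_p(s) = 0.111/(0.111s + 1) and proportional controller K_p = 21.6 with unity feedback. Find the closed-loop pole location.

Closed loop: T(s) = K_p·G_p/(1+K_p·G_p) = 2.398/(0.111s + 1 + 2.398), with pole at s = −(1 + 2.398)/0.111 = −30.61.

s = -30.61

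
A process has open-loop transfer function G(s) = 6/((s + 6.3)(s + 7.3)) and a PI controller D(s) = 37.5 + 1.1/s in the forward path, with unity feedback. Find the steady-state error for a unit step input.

0

The open loop D(s)G(s) has a pole at the origin (type 1), so the static position error constant is infinite and e_ss = 1/(1+∞) = 0.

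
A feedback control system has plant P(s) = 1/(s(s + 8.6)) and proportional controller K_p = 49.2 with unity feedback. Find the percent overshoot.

The closed-loop denominator s² + 8.6s + 49.2 gives ω_n = √49.2 = 7.014 and ζ = 8.6/(2ω_n) = 0.613.
%OS = 100·exp(−πζ/√(1−ζ²)) = 100·exp(−π·0.613/√0.6242) = 8.74%.

8.74%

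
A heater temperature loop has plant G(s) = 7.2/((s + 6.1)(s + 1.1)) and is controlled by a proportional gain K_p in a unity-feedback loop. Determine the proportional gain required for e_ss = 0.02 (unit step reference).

The loop is type 0, so e_ss(step) = 1/(1 + K_pos) with K_pos = K_p·G(0).
G(0) = 1.073. Require 1/(1 + K_p·1.073) = 0.02, so 1 + 1.073·K_p = 50.
K_p = (50 − 1)/1.073 = 45.7.

K_p = 45.7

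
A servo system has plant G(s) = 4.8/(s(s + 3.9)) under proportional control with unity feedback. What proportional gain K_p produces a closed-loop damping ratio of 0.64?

K_p = 1.93

Closed-loop characteristic equation: s² + 3.9s + K_p·4.8 = 0.
So ω_n = √(4.8K_p) and 2ζω_n = 3.9, giving ζ = 3.9/(2√(4.8K_p)).
Setting ζ = 0.64: √(4.8K_p) = 3.9/(2·0.64) = 3.047, so K_p = 9.283/4.8 = 1.93.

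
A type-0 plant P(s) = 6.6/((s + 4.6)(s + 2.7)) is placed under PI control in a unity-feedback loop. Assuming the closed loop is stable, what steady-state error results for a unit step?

The PI controller's integrator makes the forward path type 1, so e_ss to a step is zero.

0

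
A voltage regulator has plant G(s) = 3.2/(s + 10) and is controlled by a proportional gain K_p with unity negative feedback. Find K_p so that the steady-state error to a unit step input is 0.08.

The loop is type 0, so e_ss(step) = 1/(1 + K_pos) with K_pos = K_p·G(0).
G(0) = 0.32. Require 1/(1 + K_p·0.32) = 0.08, so 1 + 0.32·K_p = 12.5.
K_p = (12.5 − 1)/0.32 = 35.9.

K_p = 35.9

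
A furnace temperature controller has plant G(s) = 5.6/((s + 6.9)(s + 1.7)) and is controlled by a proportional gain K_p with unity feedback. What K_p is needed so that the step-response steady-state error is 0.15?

K_p = 11.9

Steady-state error for a unit step on this type-0 loop is 1/(1 + K_p·G(0)).
G(0) = 0.4774. Require 1/(1 + K_p·0.4774) = 0.15, so 1 + 0.4774·K_p = 6.667.
K_p = (6.667 − 1)/0.4774 = 11.9.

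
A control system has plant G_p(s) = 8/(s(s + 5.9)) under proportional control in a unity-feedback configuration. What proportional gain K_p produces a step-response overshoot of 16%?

K_p = 4.28

From %OS = 100·exp(−πζ/√(1−ζ²)) = 16%, ζ = −ln(0.16)/√(π²+ln²(0.16)) = 0.5039.
Characteristic equation s² + 5.9s + 8K_p = 0 gives ζ = 5.9/(2√(8K_p)).
Setting ζ = 0.5039: √(8K_p) = 5.9/(2·0.5039) = 5.855, so K_p = 34.28/8 = 4.28.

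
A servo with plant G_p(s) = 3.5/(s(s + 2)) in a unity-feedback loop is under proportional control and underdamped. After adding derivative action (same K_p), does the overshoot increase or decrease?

decrease

The derivative term adds K·K_d to the s-coefficient of the characteristic equation, raising 2ζω_n while ω_n is unchanged; ζ increases, so overshoot decreases.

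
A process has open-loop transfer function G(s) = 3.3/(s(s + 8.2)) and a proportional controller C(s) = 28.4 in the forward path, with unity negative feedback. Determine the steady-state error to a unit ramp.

The loop has one pole at the origin (type 1). Velocity error constant K_v = lim_{s→0} s·C(s)G(s) = 28.4·3.3/8.2 = 11.43.
Steady-state error to a unit ramp: e_ss = 1/K_v = 0.0875.

0.0875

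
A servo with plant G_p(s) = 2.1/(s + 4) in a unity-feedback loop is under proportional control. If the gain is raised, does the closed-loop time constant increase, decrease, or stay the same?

Closed-loop pole is at s = −(4+K_p·2.1); larger K_p moves it further left, so τ = 1/(4+K_p·2.1) decreases.

decrease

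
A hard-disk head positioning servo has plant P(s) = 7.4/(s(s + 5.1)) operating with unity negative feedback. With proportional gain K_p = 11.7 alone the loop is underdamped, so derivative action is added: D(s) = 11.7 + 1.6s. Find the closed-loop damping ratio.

ζ = 0.91

Forward path: (11.7 + 1.6s)·7.4/(s(s+5.1)). The closed-loop characteristic equation is s² + (5.1 + 7.4·1.6)s + 7.4·11.7 = 0.
That is s² + 16.94s + 86.58 = 0, so ω_n = 9.305 rad/s and ζ = 16.94/(2·9.305) = 0.9103.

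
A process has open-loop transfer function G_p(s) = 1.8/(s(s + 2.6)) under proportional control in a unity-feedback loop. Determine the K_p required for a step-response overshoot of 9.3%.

K_p = 2.58

From %OS = 100·exp(−πζ/√(1−ζ²)) = 9.3%, ζ = −ln(0.093)/√(π²+ln²(0.093)) = 0.6031.
Characteristic equation s² + 2.6s + 1.8K_p = 0 gives ζ = 2.6/(2√(1.8K_p)).
Setting ζ = 0.6031: √(1.8K_p) = 2.6/(2·0.6031) = 2.156, so K_p = 4.647/1.8 = 2.58.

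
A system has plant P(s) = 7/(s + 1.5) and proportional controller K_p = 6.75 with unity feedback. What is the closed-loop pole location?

Closed-loop transfer function: T(s) = K_p·P(s)/(1 + K_p·P(s)) = 47.25/(s + 1.5 + 47.25) = 47.25/(s + 48.75).
The closed-loop pole is at s = −48.75.

s = -48.75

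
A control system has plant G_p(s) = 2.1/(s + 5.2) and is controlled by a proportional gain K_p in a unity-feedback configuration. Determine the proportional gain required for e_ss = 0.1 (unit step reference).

For a type-0 loop with proportional control, e_ss = 1/(1 + K_p·G_p(0)).
G_p(0) = 0.4038. Require 1/(1 + K_p·0.4038) = 0.1, so 1 + 0.4038·K_p = 10.
K_p = (10 − 1)/0.4038 = 22.3.

K_p = 22.3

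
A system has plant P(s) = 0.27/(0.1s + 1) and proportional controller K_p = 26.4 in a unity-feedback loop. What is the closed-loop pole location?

s = -81.28

Closed loop: T(s) = K_p·P/(1+K_p·P) = 7.128/(0.1s + 1 + 7.128), with pole at s = −(1 + 7.128)/0.1 = −81.28.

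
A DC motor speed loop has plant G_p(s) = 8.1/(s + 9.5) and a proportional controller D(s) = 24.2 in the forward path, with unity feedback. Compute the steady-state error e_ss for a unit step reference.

The loop is type 0. Static position error constant K_pos = D(0)·G_p(0) = 24.2·0.8526 = 20.63.
Steady-state error to a unit step: e_ss = 1/(1+K_pos) = 1/21.63 = 0.0462.

0.0462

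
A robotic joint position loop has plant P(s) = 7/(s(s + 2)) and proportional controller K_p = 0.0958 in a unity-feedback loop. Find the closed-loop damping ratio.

1 + K_p·P(s) = 0 gives s² + 2s + 0.6706 = 0.
So ω_n² = 0.6706 ⇒ ω_n = 0.8189 rad/s, and ζ = 2/(2ω_n) = 1.22.

ζ = 1.22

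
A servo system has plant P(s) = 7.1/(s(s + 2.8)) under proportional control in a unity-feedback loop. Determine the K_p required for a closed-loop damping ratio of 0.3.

K_p = 3.07

Closed-loop characteristic equation: s² + 2.8s + K_p·7.1 = 0.
So ω_n = √(7.1K_p) and 2ζω_n = 2.8, giving ζ = 2.8/(2√(7.1K_p)).
Setting ζ = 0.3: √(7.1K_p) = 2.8/(2·0.3) = 4.667, so K_p = 21.78/7.1 = 3.07.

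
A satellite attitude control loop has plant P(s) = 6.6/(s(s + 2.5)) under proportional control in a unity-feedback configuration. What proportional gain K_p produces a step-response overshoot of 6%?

K_p = 0.532

From %OS = 100·exp(−πζ/√(1−ζ²)) = 6%, ζ = −ln(0.06)/√(π²+ln²(0.06)) = 0.6671.
Characteristic equation s² + 2.5s + 6.6K_p = 0 gives ζ = 2.5/(2√(6.6K_p)).
Setting ζ = 0.6671: √(6.6K_p) = 2.5/(2·0.6671) = 1.874, so K_p = 3.511/6.6 = 0.532.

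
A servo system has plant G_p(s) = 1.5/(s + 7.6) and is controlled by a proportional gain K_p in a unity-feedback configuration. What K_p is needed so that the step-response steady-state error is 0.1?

The loop is type 0, so e_ss(step) = 1/(1 + K_pos) with K_pos = K_p·G_p(0).
G_p(0) = 0.1974. Require 1/(1 + K_p·0.1974) = 0.1, so 1 + 0.1974·K_p = 10.
K_p = (10 − 1)/0.1974 = 45.6.

K_p = 45.6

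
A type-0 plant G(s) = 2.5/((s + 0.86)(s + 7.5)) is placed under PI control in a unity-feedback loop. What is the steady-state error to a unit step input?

The PI controller's integrator makes the forward path type 1, so e_ss to a step is zero.

0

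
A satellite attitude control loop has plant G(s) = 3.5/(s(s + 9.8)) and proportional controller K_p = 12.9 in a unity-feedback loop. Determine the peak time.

Closed-loop characteristic equation: s² + 9.8s + 45.15 = 0, so ω_n = 6.719 rad/s and ζ = 9.8/(2·6.719) = 0.7292.
Damped frequency ω_d = ω_n√(1−ζ²) = 4.598 rad/s, so peak time T_p = π/ω_d = 0.683 s.

T_p = 0.683 s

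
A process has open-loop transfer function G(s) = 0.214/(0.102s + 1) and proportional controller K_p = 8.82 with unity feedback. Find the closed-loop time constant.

τ = 0.0353 s

Closed loop: T(s) = K_p·G/(1+K_p·G) = 1.887/(0.102s + 1 + 1.887), with pole at s = −(1 + 1.887)/0.102 = −28.31.
Closed-loop time constant τ = 1/28.31 = 0.0353 s.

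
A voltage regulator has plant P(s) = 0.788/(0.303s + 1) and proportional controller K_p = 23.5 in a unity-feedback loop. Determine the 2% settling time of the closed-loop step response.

Closed loop: T(s) = K_p·P/(1+K_p·P) = 18.52/(0.303s + 1 + 18.52), with pole at s = −(1 + 18.52)/0.303 = −64.42.
τ = 1/64.42 = 0.01552 s, so 2% settling time ≈ 4τ = 0.0621 s.

T_s ≈ 0.0621 s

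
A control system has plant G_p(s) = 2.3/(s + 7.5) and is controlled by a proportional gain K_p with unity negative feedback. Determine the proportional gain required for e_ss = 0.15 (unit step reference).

K_p = 18.5

Steady-state error for a unit step on this type-0 loop is 1/(1 + K_p·G_p(0)).
G_p(0) = 0.3067. Require 1/(1 + K_p·0.3067) = 0.15, so 1 + 0.3067·K_p = 6.667.
K_p = (6.667 − 1)/0.3067 = 18.5.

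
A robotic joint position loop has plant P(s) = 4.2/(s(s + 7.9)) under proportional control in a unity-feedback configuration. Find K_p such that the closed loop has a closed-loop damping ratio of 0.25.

Closed-loop characteristic equation: s² + 7.9s + K_p·4.2 = 0.
So ω_n = √(4.2K_p) and 2ζω_n = 7.9, giving ζ = 7.9/(2√(4.2K_p)).
Setting ζ = 0.25: √(4.2K_p) = 7.9/(2·0.25) = 15.8, so K_p = 249.6/4.2 = 59.4.

K_p = 59.4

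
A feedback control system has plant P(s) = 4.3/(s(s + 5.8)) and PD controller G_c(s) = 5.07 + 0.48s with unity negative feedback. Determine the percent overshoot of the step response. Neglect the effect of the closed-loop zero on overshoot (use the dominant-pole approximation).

Forward path: (5.07 + 0.48s)·4.3/(s(s+5.8)). The closed-loop characteristic equation is s² + (5.8 + 4.3·0.48)s + 4.3·5.07 = 0.
That is s² + 7.864s + 21.8 = 0, so ω_n = 4.669 rad/s and ζ = 7.864/(2·4.669) = 0.8421.
%OS = 100·exp(−πζ/√(1−ζ²)) = 0.74%.

0.74%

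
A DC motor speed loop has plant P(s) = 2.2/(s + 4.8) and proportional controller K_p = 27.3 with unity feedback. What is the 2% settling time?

T_s ≈ 0.0617 s

Closed-loop transfer function: T(s) = K_p·P(s)/(1 + K_p·P(s)) = 60.06/(s + 4.8 + 60.06) = 60.06/(s + 64.86).
Time constant τ = 1/64.86 = 0.01542 s, so the 2% settling time is about 4τ = 0.0617 s.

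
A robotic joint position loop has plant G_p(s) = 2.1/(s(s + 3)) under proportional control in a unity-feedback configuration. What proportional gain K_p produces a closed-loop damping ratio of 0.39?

K_p = 7.04

Closed-loop characteristic equation: s² + 3s + K_p·2.1 = 0.
So ω_n = √(2.1K_p) and 2ζω_n = 3, giving ζ = 3/(2√(2.1K_p)).
Setting ζ = 0.39: √(2.1K_p) = 3/(2·0.39) = 3.846, so K_p = 14.79/2.1 = 7.04.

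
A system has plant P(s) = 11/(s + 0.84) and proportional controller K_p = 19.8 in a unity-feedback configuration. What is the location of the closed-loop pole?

s = -218.6

Closed-loop transfer function: T(s) = K_p·P(s)/(1 + K_p·P(s)) = 217.8/(s + 0.84 + 217.8) = 217.8/(s + 218.6).
The closed-loop pole is at s = −218.6.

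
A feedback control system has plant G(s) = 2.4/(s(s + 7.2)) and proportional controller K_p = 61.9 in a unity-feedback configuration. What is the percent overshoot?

37.9%

Closed-loop characteristic equation: s² + 7.2s + 148.6 = 0, so ω_n = 12.19 rad/s and ζ = 7.2/(2·12.19) = 0.2954.
%OS = 100·exp(−πζ/√(1−ζ²)) = 100·exp(−π·0.2954/√0.9128) = 37.9%.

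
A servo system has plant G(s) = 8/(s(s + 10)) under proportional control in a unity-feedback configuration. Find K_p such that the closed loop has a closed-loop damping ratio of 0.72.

Closed-loop characteristic equation: s² + 10s + K_p·8 = 0.
So ω_n = √(8K_p) and 2ζω_n = 10, giving ζ = 10/(2√(8K_p)).
Setting ζ = 0.72: √(8K_p) = 10/(2·0.72) = 6.944, so K_p = 48.23/8 = 6.03.

K_p = 6.03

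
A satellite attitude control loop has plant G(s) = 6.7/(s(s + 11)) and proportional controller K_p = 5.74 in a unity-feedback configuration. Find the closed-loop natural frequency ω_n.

ω_n = 6.2 rad/s

The closed-loop denominator is s(s+11) + 5.74·6.7 = s² + 11s + 38.46.
Matching s² + 2ζω_n s + ω_n²: ω_n = √38.46 = 6.201 rad/s and 2ζω_n = 11, so ζ = 11/(2·6.201) = 0.887.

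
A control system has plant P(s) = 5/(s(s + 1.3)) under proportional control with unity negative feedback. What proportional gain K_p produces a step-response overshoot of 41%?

K_p = 1.13

From %OS = 100·exp(−πζ/√(1−ζ²)) = 41%, ζ = −ln(0.41)/√(π²+ln²(0.41)) = 0.273.
Characteristic equation s² + 1.3s + 5K_p = 0 gives ζ = 1.3/(2√(5K_p)).
Setting ζ = 0.273: √(5K_p) = 1.3/(2·0.273) = 2.381, so K_p = 5.668/5 = 1.13.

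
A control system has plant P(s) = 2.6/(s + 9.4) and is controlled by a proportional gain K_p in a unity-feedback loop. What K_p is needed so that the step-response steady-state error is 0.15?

K_p = 20.5

For a type-0 loop with proportional control, e_ss = 1/(1 + K_p·P(0)).
P(0) = 0.2766. Require 1/(1 + K_p·0.2766) = 0.15, so 1 + 0.2766·K_p = 6.667.
K_p = (6.667 − 1)/0.2766 = 20.5.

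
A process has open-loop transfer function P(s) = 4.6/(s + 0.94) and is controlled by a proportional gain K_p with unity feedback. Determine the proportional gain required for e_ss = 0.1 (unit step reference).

K_p = 1.84

The loop is type 0, so e_ss(step) = 1/(1 + K_pos) with K_pos = K_p·P(0).
P(0) = 4.894. Require 1/(1 + K_p·4.894) = 0.1, so 1 + 4.894·K_p = 10.
K_p = (10 − 1)/4.894 = 1.84.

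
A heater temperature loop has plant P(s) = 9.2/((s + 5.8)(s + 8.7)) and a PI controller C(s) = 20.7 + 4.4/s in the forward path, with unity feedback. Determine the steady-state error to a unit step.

The open loop C(s)P(s) has a pole at the origin (type 1), so the static position error constant is infinite and e_ss = 1/(1+∞) = 0.

0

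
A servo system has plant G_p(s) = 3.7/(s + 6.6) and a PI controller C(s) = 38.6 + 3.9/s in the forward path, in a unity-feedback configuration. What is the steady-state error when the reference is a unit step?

0

The open loop C(s)G_p(s) has a pole at the origin (type 1), so the static position error constant is infinite and e_ss = 1/(1+∞) = 0.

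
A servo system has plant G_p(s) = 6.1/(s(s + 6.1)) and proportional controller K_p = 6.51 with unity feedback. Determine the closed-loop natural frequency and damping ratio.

With unity feedback the closed-loop characteristic equation is s² + 6.1s + 6.51·6.1 = s² + 6.1s + 39.71 = 0.
So ω_n² = 39.71 ⇒ ω_n = 6.302 rad/s, and ζ = 6.1/(2ω_n) = 0.484.

ω_n = 6.3 rad/s, ζ = 0.484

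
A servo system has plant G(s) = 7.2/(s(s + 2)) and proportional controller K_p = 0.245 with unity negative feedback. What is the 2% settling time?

T_s ≈ 4 s

Closed-loop characteristic equation: s² + 2s + 1.764 = 0, so ω_n = 1.328 rad/s and ζ = 2/(2·1.328) = 0.7529.
2% settling time T_s ≈ 4/(ζω_n) = 4/1 = 4 s.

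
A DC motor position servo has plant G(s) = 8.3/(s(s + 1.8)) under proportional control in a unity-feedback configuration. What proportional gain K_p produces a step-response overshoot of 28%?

K_p = 0.692

From %OS = 100·exp(−πζ/√(1−ζ²)) = 28%, ζ = −ln(0.28)/√(π²+ln²(0.28)) = 0.3755.
Characteristic equation s² + 1.8s + 8.3K_p = 0 gives ζ = 1.8/(2√(8.3K_p)).
Setting ζ = 0.3755: √(8.3K_p) = 1.8/(2·0.3755) = 2.397, so K_p = 5.743/8.3 = 0.692.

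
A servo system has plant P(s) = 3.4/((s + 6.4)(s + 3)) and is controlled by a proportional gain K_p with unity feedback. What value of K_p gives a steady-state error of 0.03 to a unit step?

K_p = 183

For a type-0 loop with proportional control, e_ss = 1/(1 + K_p·P(0)).
P(0) = 0.1771. Require 1/(1 + K_p·0.1771) = 0.03, so 1 + 0.1771·K_p = 33.33.
K_p = (33.33 − 1)/0.1771 = 183.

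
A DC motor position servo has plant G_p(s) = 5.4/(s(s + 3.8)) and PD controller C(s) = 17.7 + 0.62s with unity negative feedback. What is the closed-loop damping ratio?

Forward path: (17.7 + 0.62s)·5.4/(s(s+3.8)). The closed-loop characteristic equation is s² + (3.8 + 5.4·0.62)s + 5.4·17.7 = 0.
That is s² + 7.148s + 95.58 = 0, so ω_n = 9.777 rad/s and ζ = 7.148/(2·9.777) = 0.3656.

ζ = 0.366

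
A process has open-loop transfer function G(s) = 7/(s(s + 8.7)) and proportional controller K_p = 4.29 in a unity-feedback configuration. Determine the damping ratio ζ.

ζ = 0.794

The closed-loop denominator is s(s+8.7) + 4.29·7 = s² + 8.7s + 30.03.
Matching s² + 2ζω_n s + ω_n²: ω_n = √30.03 = 5.48 rad/s and 2ζω_n = 8.7, so ζ = 8.7/(2·5.48) = 0.794.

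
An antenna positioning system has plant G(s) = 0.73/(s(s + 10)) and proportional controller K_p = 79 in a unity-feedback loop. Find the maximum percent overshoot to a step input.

From 1 + K_pG(s) = 0: s² + 10s + 57.67 = 0 ⇒ ω_n = 7.594, ζ = 0.6584.
%OS = 100·exp(−πζ/√(1−ζ²)) = 100·exp(−π·0.6584/√0.5665) = 6.4%.

6.4%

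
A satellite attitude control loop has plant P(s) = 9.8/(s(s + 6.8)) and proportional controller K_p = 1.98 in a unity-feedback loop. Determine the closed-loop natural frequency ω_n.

ω_n = 4.4 rad/s

With unity feedback the closed-loop characteristic equation is s² + 6.8s + 1.98·9.8 = s² + 6.8s + 19.4 = 0.
So ω_n² = 19.4 ⇒ ω_n = 4.405 rad/s, and ζ = 6.8/(2ω_n) = 0.772.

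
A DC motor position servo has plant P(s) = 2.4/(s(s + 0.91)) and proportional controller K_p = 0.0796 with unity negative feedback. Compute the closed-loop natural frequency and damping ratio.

ω_n = 0.437 rad/s, ζ = 1.04

With unity feedback the closed-loop characteristic equation is s² + 0.91s + 0.0796·2.4 = s² + 0.91s + 0.191 = 0.
Matching s² + 2ζω_n s + ω_n²: ω_n = √0.191 = 0.4371 rad/s and 2ζω_n = 0.91, so ζ = 0.91/(2·0.4371) = 1.04.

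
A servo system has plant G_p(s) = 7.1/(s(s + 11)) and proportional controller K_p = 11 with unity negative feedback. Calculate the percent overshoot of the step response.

From 1 + K_pG_p(s) = 0: s² + 11s + 78.1 = 0 ⇒ ω_n = 8.837, ζ = 0.6224.
%OS = 100·exp(−πζ/√(1−ζ²)) = 100·exp(−π·0.6224/√0.6127) = 8.23%.

8.23%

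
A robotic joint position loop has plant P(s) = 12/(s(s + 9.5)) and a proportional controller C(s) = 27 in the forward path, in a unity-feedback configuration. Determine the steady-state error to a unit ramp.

The loop has one pole at the origin (type 1). Velocity error constant K_v = lim_{s→0} s·C(s)P(s) = 27·12/9.5 = 34.11.
Steady-state error to a unit ramp: e_ss = 1/K_v = 0.0293.

0.0293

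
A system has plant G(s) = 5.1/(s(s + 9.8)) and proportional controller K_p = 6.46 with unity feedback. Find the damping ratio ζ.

1 + K_p·G(s) = 0 gives s² + 9.8s + 32.95 = 0.
Matching s² + 2ζω_n s + ω_n²: ω_n = √32.95 = 5.74 rad/s and 2ζω_n = 9.8, so ζ = 9.8/(2·5.74) = 0.854.

ζ = 0.854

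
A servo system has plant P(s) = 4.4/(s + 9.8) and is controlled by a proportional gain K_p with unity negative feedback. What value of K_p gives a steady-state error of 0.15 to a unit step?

The loop is type 0, so e_ss(step) = 1/(1 + K_pos) with K_pos = K_p·P(0).
P(0) = 0.449. Require 1/(1 + K_p·0.449) = 0.15, so 1 + 0.449·K_p = 6.667.
K_p = (6.667 − 1)/0.449 = 12.6.

K_p = 12.6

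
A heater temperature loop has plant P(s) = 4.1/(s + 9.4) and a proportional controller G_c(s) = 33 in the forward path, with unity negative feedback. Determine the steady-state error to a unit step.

0.065

The loop is type 0. Static position error constant K_pos = G_c(0)·P(0) = 33·0.4362 = 14.39.
Steady-state error to a unit step: e_ss = 1/(1+K_pos) = 1/15.39 = 0.065.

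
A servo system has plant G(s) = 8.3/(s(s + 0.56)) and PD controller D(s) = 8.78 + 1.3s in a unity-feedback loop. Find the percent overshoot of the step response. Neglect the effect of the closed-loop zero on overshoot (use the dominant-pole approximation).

Forward path: (8.78 + 1.3s)·8.3/(s(s+0.56)). The closed-loop characteristic equation is s² + (0.56 + 8.3·1.3)s + 8.3·8.78 = 0.
That is s² + 11.35s + 72.87 = 0, so ω_n = 8.537 rad/s and ζ = 11.35/(2·8.537) = 0.6648.
%OS = 100·exp(−πζ/√(1−ζ²)) = 6.11%.

6.11%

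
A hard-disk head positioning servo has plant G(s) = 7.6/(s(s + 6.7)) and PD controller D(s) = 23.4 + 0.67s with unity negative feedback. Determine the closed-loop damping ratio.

ζ = 0.442

Forward path: (23.4 + 0.67s)·7.6/(s(s+6.7)). The closed-loop characteristic equation is s² + (6.7 + 7.6·0.67)s + 7.6·23.4 = 0.
That is s² + 11.79s + 177.8 = 0, so ω_n = 13.34 rad/s and ζ = 11.79/(2·13.34) = 0.4421.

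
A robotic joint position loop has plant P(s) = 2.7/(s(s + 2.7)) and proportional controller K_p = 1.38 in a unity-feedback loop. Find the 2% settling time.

The closed-loop denominator s² + 2.7s + 3.726 gives ω_n = √3.726 = 1.93 and ζ = 2.7/(2ω_n) = 0.6994.
2% settling time T_s ≈ 4/(ζω_n) = 4/1.35 = 2.96 s.

T_s ≈ 2.96 s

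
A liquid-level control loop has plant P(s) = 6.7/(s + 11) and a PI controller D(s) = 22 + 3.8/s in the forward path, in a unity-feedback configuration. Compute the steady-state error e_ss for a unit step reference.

0

The open loop D(s)P(s) has a pole at the origin (type 1), so the static position error constant is infinite and e_ss = 1/(1+∞) = 0.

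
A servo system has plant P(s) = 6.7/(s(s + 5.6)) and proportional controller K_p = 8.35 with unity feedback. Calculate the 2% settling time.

Closed-loop characteristic equation: s² + 5.6s + 55.95 = 0, so ω_n = 7.48 rad/s and ζ = 5.6/(2·7.48) = 0.3743.
2% settling time T_s ≈ 4/(ζω_n) = 4/2.8 = 1.43 s.

T_s ≈ 1.43 s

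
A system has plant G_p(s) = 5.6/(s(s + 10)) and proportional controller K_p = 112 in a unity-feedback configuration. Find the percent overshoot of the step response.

Closed-loop characteristic equation: s² + 10s + 627.2 = 0, so ω_n = 25.04 rad/s and ζ = 10/(2·25.04) = 0.1996.
%OS = 100·exp(−πζ/√(1−ζ²)) = 100·exp(−π·0.1996/√0.9601) = 52.7%.

52.7%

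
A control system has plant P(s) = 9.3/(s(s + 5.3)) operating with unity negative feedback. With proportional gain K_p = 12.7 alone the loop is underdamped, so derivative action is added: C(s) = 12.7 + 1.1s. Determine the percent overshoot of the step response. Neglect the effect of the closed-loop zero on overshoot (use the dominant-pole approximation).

4.04%

Forward path: (12.7 + 1.1s)·9.3/(s(s+5.3)). The closed-loop characteristic equation is s² + (5.3 + 9.3·1.1)s + 9.3·12.7 = 0.
That is s² + 15.53s + 118.1 = 0, so ω_n = 10.87 rad/s and ζ = 15.53/(2·10.87) = 0.7145.
%OS = 100·exp(−πζ/√(1−ζ²)) = 4.04%.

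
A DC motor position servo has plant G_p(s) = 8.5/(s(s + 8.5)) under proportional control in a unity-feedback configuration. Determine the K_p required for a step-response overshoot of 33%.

From %OS = 100·exp(−πζ/√(1−ζ²)) = 33%, ζ = −ln(0.33)/√(π²+ln²(0.33)) = 0.3328.
Characteristic equation s² + 8.5s + 8.5K_p = 0 gives ζ = 8.5/(2√(8.5K_p)).
Setting ζ = 0.3328: √(8.5K_p) = 8.5/(2·0.3328) = 12.77, so K_p = 163.1/8.5 = 19.2.

K_p = 19.2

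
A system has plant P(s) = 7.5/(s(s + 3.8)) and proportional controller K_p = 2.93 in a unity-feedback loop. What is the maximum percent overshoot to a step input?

From 1 + K_pP(s) = 0: s² + 3.8s + 21.98 = 0 ⇒ ω_n = 4.688, ζ = 0.4053.
%OS = 100·exp(−πζ/√(1−ζ²)) = 100·exp(−π·0.4053/√0.8357) = 24.8%.

24.8%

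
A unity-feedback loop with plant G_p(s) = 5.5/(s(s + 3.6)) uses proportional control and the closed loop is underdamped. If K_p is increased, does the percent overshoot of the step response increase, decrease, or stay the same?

increase

ζ = 3.6/(2√(5.5K_p)) decreases as K_p grows; lower damping means more overshoot.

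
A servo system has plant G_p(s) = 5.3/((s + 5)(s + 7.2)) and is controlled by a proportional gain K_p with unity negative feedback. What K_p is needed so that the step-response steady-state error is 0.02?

Steady-state error for a unit step on this type-0 loop is 1/(1 + K_p·G_p(0)).
G_p(0) = 0.1472. Require 1/(1 + K_p·0.1472) = 0.02, so 1 + 0.1472·K_p = 50.
K_p = (50 − 1)/0.1472 = 333.

K_p = 333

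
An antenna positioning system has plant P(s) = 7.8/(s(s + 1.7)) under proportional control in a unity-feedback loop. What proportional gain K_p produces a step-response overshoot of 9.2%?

K_p = 0.253

From %OS = 100·exp(−πζ/√(1−ζ²)) = 9.2%, ζ = −ln(0.092)/√(π²+ln²(0.092)) = 0.6048.
Characteristic equation s² + 1.7s + 7.8K_p = 0 gives ζ = 1.7/(2√(7.8K_p)).
Setting ζ = 0.6048: √(7.8K_p) = 1.7/(2·0.6048) = 1.405, so K_p = 1.975/7.8 = 0.253.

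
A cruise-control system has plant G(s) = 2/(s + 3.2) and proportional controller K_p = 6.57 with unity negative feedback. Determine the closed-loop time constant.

τ = 0.0612 s

Closed-loop transfer function: T(s) = K_p·G(s)/(1 + K_p·G(s)) = 13.14/(s + 3.2 + 13.14) = 13.14/(s + 16.34).
Time constant τ = 1/16.34 = 0.0612 s.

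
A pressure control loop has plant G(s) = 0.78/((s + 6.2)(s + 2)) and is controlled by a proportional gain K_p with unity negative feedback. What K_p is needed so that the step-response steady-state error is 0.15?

Steady-state error for a unit step on this type-0 loop is 1/(1 + K_p·G(0)).
G(0) = 0.0629. Require 1/(1 + K_p·0.0629) = 0.15, so 1 + 0.0629·K_p = 6.667.
K_p = (6.667 − 1)/0.0629 = 90.1.

K_p = 90.1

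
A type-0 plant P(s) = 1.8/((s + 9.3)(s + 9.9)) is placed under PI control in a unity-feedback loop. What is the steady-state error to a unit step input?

0

The PI controller's integrator makes the forward path type 1, so e_ss to a step is zero.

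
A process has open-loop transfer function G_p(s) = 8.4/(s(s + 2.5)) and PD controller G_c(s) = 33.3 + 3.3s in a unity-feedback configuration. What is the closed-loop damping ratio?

ζ = 0.903

Forward path: (33.3 + 3.3s)·8.4/(s(s+2.5)). The closed-loop characteristic equation is s² + (2.5 + 8.4·3.3)s + 8.4·33.3 = 0.
That is s² + 30.22s + 279.7 = 0, so ω_n = 16.72 rad/s and ζ = 30.22/(2·16.72) = 0.9034.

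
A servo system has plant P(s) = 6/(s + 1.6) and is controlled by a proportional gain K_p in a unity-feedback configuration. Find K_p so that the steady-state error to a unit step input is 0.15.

K_p = 1.51

Steady-state error for a unit step on this type-0 loop is 1/(1 + K_p·P(0)).
P(0) = 3.75. Require 1/(1 + K_p·3.75) = 0.15, so 1 + 3.75·K_p = 6.667.
K_p = (6.667 − 1)/3.75 = 1.51.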